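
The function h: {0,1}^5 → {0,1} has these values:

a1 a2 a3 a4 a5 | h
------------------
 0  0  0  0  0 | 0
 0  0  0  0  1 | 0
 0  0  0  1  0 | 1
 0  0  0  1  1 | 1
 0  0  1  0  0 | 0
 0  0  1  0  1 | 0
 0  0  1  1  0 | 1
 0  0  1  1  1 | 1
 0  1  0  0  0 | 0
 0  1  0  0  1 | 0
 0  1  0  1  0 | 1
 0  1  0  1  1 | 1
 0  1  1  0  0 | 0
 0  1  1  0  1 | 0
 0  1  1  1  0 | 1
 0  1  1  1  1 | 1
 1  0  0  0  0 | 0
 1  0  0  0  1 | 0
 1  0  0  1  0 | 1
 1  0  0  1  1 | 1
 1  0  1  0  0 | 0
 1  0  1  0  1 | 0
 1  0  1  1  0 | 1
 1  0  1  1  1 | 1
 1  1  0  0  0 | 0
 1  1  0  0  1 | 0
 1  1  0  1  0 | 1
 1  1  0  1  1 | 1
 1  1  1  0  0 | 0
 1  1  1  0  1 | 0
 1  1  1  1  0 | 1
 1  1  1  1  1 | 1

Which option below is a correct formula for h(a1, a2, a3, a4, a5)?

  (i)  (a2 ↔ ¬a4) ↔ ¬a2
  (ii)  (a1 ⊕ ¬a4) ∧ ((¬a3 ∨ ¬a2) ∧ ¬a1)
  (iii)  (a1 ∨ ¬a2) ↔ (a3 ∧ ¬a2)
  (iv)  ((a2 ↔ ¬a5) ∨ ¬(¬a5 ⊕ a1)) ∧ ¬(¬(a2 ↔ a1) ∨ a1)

i

(ii) disagrees with h on (0,0,0,0,0) (formula → 1, table → 0); rule it out.
(iii) disagrees with h on (0,0,0,1,0) (formula → 0, table → 1); rule it out.
(iv) disagrees with h on (0,0,0,0,1) (formula → 1, table → 0); rule it out.
(i) is the remaining candidate, and it agrees with h on all 32 inputs.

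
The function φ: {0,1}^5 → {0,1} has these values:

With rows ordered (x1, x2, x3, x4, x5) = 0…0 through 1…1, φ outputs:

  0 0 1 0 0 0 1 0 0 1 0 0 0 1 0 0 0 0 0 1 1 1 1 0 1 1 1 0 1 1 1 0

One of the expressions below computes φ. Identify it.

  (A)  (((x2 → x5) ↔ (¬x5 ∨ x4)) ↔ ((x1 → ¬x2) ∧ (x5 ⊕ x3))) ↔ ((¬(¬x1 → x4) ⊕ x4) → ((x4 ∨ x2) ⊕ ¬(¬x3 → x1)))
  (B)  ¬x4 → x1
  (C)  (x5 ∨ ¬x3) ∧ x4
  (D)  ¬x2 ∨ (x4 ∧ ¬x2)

(B) fails at (0,0,0,1,1): the formula yields 1, φ is 0.
(C) fails at (0,0,0,1,1): the formula yields 1, φ is 0.
(D) fails at (0,0,0,0,0): the formula yields 1, φ is 0.
Only (A) survives; checking it on all 32 rows confirms it matches φ.

A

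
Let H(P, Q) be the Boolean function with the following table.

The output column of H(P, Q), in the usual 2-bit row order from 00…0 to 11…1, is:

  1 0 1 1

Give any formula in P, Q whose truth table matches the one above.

H(P, Q) = Q -> P

This is Q → P (false only at 0,1).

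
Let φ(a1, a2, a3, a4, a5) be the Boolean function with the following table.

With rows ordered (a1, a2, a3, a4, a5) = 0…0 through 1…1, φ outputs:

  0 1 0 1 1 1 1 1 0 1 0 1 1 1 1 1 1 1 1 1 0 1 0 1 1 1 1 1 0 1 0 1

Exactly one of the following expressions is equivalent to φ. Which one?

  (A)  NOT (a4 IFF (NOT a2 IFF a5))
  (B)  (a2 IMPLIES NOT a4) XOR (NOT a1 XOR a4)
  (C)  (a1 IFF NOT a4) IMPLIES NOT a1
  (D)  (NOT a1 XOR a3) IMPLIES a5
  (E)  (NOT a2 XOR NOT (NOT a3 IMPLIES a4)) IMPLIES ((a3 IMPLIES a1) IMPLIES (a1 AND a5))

D

(A): at (0,0,0,1,0) it gives 1, but φ = 0 — eliminated.
(B): at (0,0,0,0,1) it gives 0, but φ = 1 — eliminated.
(C): at (0,0,0,0,0) it gives 1, but φ = 0 — eliminated.
(E): at (0,0,0,0,0) it gives 1, but φ = 0 — eliminated.
That leaves (D). Evaluating it on every row reproduces the table of φ exactly.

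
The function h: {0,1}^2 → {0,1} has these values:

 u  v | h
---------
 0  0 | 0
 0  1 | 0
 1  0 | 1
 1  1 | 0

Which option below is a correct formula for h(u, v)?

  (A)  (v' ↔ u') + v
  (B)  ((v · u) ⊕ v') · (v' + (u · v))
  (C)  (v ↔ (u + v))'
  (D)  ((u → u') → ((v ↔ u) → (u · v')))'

C

(A): at (0,0) it gives 1, but h = 0 — eliminated.
(B): at (0,0) it gives 1, but h = 0 — eliminated.
(D): at (0,0) it gives 1, but h = 0 — eliminated.
Only (C) survives; checking it on all 4 rows confirms it matches h.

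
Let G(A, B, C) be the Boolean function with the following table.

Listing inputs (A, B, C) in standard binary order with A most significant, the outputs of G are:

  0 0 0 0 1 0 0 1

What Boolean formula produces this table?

G(A, B, C) = ((A · B') · C') + ((A · B) · C)

Collect the rows where G=1 — (1,0,0), (1,1,1) — and write one minterm per row: A·¬B·¬C, A·B·C. Their union (logical OR) reproduces the table exactly.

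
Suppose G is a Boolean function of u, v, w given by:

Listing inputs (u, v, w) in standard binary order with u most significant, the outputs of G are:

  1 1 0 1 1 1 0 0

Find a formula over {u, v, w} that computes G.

G(u, v, w) = ((((u' · v) · w') + ((u · v) · w')) + ((u · v) · w))'

There are just 3 zero rows: (0,1,0), (1,1,0), (1,1,1). Their minterms are ¬u·v·¬w, u·v·¬w, u·v·w; the OR of those covers precisely the 0-outputs, and negating it yields G.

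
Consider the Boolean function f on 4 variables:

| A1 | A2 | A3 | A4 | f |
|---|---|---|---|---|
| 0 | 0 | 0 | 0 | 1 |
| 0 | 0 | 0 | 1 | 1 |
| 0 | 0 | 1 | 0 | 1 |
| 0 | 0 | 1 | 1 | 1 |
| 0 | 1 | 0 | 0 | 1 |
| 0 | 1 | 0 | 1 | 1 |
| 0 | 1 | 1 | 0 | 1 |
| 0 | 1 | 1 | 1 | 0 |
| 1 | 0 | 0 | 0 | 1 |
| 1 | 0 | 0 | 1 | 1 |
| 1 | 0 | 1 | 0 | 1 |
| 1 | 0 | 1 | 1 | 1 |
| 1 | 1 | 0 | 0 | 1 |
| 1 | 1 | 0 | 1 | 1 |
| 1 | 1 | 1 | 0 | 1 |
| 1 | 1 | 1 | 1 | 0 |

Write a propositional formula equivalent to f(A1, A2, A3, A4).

f is 0 on only 2 rows — (0,1,1,1), (1,1,1,1). Writing each as a minterm (¬A1·A2·A3·A4, A1·A2·A3·A4) and OR-ing them characterizes exactly where f=0, so f is the negation of that disjunction.

f(A1, A2, A3, A4) = ¬((((¬A1 ∧ A2) ∧ A3) ∧ A4) ∨ (((A1 ∧ A2) ∧ A3) ∧ A4))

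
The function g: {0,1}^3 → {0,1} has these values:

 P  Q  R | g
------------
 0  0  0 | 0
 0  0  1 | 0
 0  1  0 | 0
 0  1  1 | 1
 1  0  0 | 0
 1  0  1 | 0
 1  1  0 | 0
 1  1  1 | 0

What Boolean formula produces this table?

Only row (0,1,1) gives 1. That row's minterm ¬P·Q·R is g directly.

g(P, Q, R) = (P' · Q) · R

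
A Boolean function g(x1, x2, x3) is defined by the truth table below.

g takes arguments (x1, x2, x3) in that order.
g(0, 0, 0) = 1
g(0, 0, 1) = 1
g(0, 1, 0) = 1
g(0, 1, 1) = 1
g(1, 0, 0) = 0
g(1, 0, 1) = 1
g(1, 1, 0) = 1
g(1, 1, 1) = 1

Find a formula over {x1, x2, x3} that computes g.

g is 0 on exactly one input, (1,0,0), whose minterm is x1·¬x2·¬x3. So g is the negation of that single conjunction.

g(x1, x2, x3) = NOT ((x1 AND NOT x2) AND NOT x3)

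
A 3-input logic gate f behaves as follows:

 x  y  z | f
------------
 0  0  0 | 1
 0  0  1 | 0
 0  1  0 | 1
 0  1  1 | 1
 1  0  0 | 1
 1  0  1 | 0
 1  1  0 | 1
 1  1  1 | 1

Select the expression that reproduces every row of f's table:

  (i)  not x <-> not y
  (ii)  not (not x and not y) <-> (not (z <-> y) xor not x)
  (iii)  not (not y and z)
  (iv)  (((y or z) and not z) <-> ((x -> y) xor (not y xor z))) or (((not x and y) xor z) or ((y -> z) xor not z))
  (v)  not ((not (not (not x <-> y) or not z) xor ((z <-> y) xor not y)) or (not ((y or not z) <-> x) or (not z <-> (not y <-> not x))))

(i): at (0,0,1) it gives 1, but f = 0 — eliminated.
(ii): at (0,0,0) it gives 0, but f = 1 — eliminated.
(iv): at (0,0,1) it gives 1, but f = 0 — eliminated.
(v): at (0,0,0) it gives 0, but f = 1 — eliminated.
That leaves (iii). Evaluating it on every row reproduces the table of f exactly.

iii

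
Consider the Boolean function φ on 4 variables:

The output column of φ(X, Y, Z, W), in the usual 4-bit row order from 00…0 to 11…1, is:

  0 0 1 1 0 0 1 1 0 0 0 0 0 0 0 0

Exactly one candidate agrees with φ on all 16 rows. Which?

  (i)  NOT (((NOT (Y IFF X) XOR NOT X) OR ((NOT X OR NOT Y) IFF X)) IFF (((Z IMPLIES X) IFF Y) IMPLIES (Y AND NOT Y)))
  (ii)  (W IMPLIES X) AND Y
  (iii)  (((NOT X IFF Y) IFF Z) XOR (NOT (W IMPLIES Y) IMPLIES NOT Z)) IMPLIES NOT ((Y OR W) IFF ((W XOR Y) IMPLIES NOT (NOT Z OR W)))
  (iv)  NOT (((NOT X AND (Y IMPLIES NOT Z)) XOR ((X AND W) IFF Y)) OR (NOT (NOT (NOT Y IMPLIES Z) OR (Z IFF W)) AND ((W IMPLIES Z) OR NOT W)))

i

(ii): at (0,0,1,0) it gives 0, but φ = 1 — eliminated.
(iii): at (0,0,0,0) it gives 1, but φ = 0 — eliminated.
(iv): at (0,0,0,0) it gives 1, but φ = 0 — eliminated.
Only (i) survives; checking it on all 16 rows confirms it matches φ.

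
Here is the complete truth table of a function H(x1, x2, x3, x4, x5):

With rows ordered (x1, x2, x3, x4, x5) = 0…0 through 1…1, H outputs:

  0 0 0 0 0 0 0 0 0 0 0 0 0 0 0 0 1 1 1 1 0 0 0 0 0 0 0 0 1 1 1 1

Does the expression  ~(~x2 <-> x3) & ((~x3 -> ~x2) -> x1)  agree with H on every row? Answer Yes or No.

Yes

Check the formula against H row by row:
  x1=0, x2=0, x3=0, x4=0, x5=0: formula gives 0, H = 0 ✓
  x1=0, x2=0, x3=0, x4=0, x5=1: formula gives 0, H = 0 ✓
  x1=0, x2=0, x3=0, x4=1, x5=0: formula gives 0, H = 0 ✓
  x1=0, x2=0, x3=0, x4=1, x5=1: formula gives 0, H = 0 ✓
  …and likewise for the remaining 28 rows.
All 32 rows match — the expression computes H exactly.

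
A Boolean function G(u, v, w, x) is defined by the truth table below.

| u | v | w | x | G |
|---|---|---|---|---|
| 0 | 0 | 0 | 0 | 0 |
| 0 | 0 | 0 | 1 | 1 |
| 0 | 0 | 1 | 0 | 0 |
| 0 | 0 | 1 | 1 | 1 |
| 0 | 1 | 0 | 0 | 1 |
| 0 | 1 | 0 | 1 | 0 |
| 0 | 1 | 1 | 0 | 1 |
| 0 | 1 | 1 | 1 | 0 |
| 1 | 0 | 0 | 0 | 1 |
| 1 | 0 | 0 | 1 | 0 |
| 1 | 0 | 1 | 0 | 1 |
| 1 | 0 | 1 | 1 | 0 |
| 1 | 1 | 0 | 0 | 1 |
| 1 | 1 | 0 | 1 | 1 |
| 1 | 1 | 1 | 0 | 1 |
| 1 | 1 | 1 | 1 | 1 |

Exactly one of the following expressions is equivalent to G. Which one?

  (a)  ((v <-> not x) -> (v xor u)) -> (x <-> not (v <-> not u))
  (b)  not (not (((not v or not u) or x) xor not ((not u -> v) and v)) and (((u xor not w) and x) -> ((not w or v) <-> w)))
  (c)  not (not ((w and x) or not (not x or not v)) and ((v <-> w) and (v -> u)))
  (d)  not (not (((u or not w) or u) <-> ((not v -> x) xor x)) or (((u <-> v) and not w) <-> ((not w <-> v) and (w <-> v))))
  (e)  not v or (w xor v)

a

(b) fails at (0,0,1,1): the formula yields 0, G is 1.
(c) fails at (0,0,0,1): the formula yields 0, G is 1.
(d) fails at (0,0,0,1): the formula yields 0, G is 1.
(e) fails at (0,0,0,0): the formula yields 1, G is 0.
That leaves (a). Evaluating it on every row reproduces the table of G exactly.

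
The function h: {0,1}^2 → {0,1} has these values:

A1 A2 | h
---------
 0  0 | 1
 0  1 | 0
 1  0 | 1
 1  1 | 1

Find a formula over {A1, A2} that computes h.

This is A2 → A1 (false only at 0,1).

h(A1, A2) = A2 IMPLIES A1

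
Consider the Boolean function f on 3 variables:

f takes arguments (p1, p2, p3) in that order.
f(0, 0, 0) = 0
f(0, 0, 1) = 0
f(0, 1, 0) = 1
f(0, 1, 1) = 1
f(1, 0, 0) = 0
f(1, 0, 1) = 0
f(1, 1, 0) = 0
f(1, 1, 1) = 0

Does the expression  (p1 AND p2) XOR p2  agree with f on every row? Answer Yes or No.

Yes

Test each input against both f and the formula:
  p1=0, p2=0, p3=0: formula gives 0, f = 0 ✓
  p1=0, p2=0, p3=1: formula gives 0, f = 0 ✓
  p1=0, p2=1, p3=0: formula gives 1, f = 1 ✓
  p1=0, p2=1, p3=1: formula gives 1, f = 1 ✓
  p1=1, p2=0, p3=0: formula gives 0, f = 0 ✓
  … (the remaining 3 rows also agree.)
No disagreement on any input; they are logically equivalent.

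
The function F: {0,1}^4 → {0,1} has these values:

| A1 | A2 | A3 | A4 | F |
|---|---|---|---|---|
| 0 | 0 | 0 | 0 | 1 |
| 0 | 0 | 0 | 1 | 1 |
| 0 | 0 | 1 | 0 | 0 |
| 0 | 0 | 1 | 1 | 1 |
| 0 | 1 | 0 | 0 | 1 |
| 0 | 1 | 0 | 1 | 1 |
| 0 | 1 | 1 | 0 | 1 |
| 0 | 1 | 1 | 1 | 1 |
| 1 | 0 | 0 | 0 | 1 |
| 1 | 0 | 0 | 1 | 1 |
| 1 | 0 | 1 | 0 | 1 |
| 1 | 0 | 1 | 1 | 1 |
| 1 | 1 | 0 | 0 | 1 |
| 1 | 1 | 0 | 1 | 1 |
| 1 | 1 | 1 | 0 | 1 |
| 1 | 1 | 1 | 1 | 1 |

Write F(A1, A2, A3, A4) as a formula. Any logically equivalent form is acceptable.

F is 0 on exactly one input, (0,0,1,0), whose minterm is ¬A1·¬A2·A3·¬A4. So F is the negation of that single conjunction.

F(A1, A2, A3, A4) = ¬(((¬A1 ∧ ¬A2) ∧ A3) ∧ ¬A4)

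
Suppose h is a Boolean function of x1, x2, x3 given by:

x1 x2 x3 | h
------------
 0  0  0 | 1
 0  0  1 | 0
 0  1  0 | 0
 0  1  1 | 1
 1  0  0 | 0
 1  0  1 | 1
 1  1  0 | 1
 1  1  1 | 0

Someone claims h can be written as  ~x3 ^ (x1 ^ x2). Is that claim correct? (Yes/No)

Evaluate ~x3 ^ (x1 ^ x2) on each row and compare to h:
  x1=0, x2=0, x3=0: formula gives 1, h = 1 ✓
  x1=0, x2=0, x3=1: formula gives 0, h = 0 ✓
  x1=0, x2=1, x3=0: formula gives 0, h = 0 ✓
  x1=0, x2=1, x3=1: formula gives 1, h = 1 ✓
  x1=1, x2=0, x3=0: formula gives 0, h = 0 ✓
  …and likewise for the remaining 3 rows.
Every row agrees, so the formula is equivalent.

Yes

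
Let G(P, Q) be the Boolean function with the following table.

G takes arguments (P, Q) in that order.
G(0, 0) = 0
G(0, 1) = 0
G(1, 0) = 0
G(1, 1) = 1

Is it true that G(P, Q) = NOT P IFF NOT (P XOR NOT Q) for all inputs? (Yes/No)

Evaluate NOT P IFF NOT (P XOR NOT Q) on each row and compare to G:
  P=0, Q=0: formula gives 0, G = 0 ✓
  P=0, Q=1: formula gives 1, but G = 0 ✗
Since they disagree at (0,1), the expression is not a correct formula for G.

No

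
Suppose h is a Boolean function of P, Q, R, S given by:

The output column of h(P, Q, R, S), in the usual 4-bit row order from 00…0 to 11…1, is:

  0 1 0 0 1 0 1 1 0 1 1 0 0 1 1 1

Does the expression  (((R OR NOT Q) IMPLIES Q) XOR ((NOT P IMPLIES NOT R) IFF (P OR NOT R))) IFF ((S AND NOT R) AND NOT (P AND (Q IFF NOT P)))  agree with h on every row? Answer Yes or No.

No

Check the formula against h row by row:
  P=0, Q=0, R=0, S=0: formula gives 0, h = 0 ✓
  P=0, Q=0, R=0, S=1: formula gives 1, h = 1 ✓
  P=0, Q=0, R=1, S=0: formula gives 0, h = 0 ✓
  P=0, Q=0, R=1, S=1: formula gives 0, h = 0 ✓
  …
  P=1, Q=0, R=0, S=1: formula gives 0, but h = 1 ✗
Row (1,0,0,1) is a counterexample, so the formula is not equivalent to h.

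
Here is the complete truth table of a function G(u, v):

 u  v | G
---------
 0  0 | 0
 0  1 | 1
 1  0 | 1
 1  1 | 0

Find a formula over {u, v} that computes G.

The output is 1 exactly when an odd number of inputs are 1 — the 2-way XOR (parity).

G(u, v) = u ⊕ v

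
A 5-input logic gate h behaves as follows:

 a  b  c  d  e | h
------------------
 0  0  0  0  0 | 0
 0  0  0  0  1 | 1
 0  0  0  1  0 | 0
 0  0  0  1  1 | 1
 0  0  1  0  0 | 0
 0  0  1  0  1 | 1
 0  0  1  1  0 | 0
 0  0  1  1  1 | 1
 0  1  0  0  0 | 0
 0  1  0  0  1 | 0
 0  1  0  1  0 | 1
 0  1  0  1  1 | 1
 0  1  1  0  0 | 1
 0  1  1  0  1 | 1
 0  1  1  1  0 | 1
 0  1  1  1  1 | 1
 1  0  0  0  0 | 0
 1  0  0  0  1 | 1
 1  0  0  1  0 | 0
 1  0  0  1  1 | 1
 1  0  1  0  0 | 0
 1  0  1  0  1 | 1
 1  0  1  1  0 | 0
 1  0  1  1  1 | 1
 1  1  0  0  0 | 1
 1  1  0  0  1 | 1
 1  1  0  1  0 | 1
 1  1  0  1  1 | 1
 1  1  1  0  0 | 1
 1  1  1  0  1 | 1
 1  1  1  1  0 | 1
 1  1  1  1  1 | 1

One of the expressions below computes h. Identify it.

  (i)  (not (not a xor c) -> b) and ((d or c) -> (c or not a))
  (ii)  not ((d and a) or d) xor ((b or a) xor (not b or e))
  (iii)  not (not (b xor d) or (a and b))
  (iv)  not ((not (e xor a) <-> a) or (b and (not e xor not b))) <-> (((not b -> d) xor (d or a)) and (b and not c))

iv

(i) disagrees with h on (0,0,0,0,0) (formula → 1, table → 0); rule it out.
(ii) disagrees with h on (0,0,0,0,1) (formula → 0, table → 1); rule it out.
(iii) disagrees with h on (0,0,0,0,1) (formula → 0, table → 1); rule it out.
(iv) is the remaining candidate, and it agrees with h on all 32 inputs.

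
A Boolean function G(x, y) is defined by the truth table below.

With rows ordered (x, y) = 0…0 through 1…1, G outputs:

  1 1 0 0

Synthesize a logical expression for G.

The output is the negation of x.

G(x, y) = x'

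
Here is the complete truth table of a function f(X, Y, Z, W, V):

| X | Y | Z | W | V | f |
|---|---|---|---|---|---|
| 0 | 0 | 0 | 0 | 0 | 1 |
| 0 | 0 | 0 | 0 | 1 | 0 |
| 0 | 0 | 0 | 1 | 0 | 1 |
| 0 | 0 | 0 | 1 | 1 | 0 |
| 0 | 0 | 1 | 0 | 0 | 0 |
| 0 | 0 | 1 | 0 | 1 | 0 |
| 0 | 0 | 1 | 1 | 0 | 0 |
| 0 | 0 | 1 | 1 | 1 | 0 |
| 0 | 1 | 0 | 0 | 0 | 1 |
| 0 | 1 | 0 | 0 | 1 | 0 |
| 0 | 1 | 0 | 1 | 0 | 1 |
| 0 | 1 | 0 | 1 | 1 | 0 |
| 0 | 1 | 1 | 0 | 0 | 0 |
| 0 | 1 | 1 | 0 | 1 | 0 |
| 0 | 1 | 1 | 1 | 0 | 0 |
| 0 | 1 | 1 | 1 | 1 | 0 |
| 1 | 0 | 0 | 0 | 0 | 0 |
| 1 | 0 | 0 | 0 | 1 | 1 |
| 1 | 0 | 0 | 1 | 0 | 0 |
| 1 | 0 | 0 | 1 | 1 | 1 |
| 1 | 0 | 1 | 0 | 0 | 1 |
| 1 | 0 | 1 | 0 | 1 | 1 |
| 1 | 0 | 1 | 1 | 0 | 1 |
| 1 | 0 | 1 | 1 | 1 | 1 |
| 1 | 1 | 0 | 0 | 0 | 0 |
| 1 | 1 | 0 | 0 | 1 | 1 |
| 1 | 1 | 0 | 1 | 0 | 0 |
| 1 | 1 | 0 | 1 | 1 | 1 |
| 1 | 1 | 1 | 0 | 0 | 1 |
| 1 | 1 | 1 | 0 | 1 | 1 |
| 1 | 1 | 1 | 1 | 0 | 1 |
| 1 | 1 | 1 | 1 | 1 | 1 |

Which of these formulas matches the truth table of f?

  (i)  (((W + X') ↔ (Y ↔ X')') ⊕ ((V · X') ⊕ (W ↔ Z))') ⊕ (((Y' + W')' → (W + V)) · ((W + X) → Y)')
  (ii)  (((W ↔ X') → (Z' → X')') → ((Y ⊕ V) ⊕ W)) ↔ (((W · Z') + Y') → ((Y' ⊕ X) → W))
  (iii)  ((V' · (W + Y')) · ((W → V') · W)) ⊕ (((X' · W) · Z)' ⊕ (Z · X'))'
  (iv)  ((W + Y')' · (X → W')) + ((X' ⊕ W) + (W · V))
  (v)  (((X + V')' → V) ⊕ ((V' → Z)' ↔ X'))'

v

(i): at (0,0,1,0,1) it gives 1, but f = 0 — eliminated.
(ii): at (0,0,0,1,1) it gives 1, but f = 0 — eliminated.
(iii): at (0,0,0,0,0) it gives 0, but f = 1 — eliminated.
(iv): at (0,0,0,0,1) it gives 1, but f = 0 — eliminated.
Only (v) survives; checking it on all 32 rows confirms it matches f.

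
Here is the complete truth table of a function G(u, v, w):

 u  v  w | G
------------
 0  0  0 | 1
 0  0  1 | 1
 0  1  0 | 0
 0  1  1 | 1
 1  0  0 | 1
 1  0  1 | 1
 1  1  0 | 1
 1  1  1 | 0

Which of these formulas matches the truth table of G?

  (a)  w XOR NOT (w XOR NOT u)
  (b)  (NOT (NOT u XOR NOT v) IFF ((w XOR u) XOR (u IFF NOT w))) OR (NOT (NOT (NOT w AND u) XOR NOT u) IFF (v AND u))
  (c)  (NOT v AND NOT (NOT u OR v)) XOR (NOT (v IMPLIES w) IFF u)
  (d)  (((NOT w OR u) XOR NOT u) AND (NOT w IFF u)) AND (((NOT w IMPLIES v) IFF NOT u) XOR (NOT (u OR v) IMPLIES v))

(a): at (0,0,0) it gives 0, but G = 1 — eliminated.
(b): at (0,0,0) it gives 0, but G = 1 — eliminated.
(d): at (0,0,0) it gives 0, but G = 1 — eliminated.
Only (c) survives; checking it on all 8 rows confirms it matches G.

c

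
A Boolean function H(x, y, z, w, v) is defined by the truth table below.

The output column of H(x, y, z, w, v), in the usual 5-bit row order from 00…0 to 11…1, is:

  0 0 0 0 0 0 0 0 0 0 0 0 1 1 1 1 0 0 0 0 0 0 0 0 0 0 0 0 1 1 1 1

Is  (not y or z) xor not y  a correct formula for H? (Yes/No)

Yes

Check the formula against H row by row:
  x=0, y=0, z=0, w=0, v=0: formula gives 0, H = 0 ✓
  x=0, y=0, z=0, w=0, v=1: formula gives 0, H = 0 ✓
  x=0, y=0, z=0, w=1, v=0: formula gives 0, H = 0 ✓
  x=0, y=0, z=0, w=1, v=1: formula gives 0, H = 0 ✓
  … (the remaining 28 rows also agree.)
All 32 rows match — the expression computes H exactly.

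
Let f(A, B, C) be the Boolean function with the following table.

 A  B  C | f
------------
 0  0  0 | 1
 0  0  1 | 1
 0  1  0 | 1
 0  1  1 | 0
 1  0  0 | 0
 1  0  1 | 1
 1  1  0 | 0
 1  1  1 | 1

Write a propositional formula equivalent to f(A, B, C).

f(A, B, C) = ~((((~A & B) & C) | ((A & ~B) & ~C)) | ((A & B) & ~C))

f is 0 on only 3 rows — (0,1,1), (1,0,0), (1,1,0). Writing each as a minterm (¬A·B·C, A·¬B·¬C, A·B·¬C) and OR-ing them characterizes exactly where f=0, so f is the negation of that disjunction.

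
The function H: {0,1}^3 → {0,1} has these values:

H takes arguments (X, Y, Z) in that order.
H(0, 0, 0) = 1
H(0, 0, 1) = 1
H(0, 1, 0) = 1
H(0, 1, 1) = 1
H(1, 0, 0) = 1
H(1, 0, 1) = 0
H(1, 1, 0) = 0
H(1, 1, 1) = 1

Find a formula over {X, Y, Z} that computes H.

H is 0 on only 2 rows — (1,0,1), (1,1,0). Writing each as a minterm (X·¬Y·Z, X·Y·¬Z) and OR-ing them characterizes exactly where H=0, so H is the negation of that disjunction.

H(X, Y, Z) = not (((X and not Y) and Z) or ((X and Y) and not Z))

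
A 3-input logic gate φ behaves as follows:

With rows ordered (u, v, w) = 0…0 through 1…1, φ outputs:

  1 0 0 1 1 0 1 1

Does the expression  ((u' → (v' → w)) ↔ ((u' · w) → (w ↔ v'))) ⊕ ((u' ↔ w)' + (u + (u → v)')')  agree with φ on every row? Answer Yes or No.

No

Check the formula against φ row by row:
  u=0, v=0, w=0: formula gives 1, φ = 1 ✓
  u=0, v=0, w=1: formula gives 0, φ = 0 ✓
  u=0, v=1, w=0: formula gives 0, φ = 0 ✓
  u=0, v=1, w=1: formula gives 1, φ = 1 ✓
  u=1, v=0, w=0: formula gives 1, φ = 1 ✓
  …
  u=1, v=1, w=1: formula gives 0, but φ = 1 ✗
Since they disagree at (1,1,1), the expression is not a correct formula for φ.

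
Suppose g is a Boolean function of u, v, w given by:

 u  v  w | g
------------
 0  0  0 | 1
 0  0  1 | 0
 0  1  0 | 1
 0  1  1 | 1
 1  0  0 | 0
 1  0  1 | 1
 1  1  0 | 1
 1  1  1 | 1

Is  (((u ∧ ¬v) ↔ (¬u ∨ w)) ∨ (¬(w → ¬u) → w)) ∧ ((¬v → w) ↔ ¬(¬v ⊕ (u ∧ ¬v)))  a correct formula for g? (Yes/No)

Yes

Check the formula against g row by row:
  u=0, v=0, w=0: formula gives 1, g = 1 ✓
  u=0, v=0, w=1: formula gives 0, g = 0 ✓
  u=0, v=1, w=0: formula gives 1, g = 1 ✓
  u=0, v=1, w=1: formula gives 1, g = 1 ✓
  u=1, v=0, w=0: formula gives 0, g = 0 ✓
  …and likewise for the remaining 3 rows.
No disagreement on any input; they are logically equivalent.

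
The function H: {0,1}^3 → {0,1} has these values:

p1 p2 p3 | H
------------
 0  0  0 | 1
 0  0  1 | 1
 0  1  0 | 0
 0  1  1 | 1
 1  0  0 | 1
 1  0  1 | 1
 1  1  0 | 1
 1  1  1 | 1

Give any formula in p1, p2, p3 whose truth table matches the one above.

H(p1, p2, p3) = ~((~p1 & p2) & ~p3)

Only row (0,1,0) gives 0. So H is 1 everywhere except there — the complement of the minterm ¬p1·p2·¬p3.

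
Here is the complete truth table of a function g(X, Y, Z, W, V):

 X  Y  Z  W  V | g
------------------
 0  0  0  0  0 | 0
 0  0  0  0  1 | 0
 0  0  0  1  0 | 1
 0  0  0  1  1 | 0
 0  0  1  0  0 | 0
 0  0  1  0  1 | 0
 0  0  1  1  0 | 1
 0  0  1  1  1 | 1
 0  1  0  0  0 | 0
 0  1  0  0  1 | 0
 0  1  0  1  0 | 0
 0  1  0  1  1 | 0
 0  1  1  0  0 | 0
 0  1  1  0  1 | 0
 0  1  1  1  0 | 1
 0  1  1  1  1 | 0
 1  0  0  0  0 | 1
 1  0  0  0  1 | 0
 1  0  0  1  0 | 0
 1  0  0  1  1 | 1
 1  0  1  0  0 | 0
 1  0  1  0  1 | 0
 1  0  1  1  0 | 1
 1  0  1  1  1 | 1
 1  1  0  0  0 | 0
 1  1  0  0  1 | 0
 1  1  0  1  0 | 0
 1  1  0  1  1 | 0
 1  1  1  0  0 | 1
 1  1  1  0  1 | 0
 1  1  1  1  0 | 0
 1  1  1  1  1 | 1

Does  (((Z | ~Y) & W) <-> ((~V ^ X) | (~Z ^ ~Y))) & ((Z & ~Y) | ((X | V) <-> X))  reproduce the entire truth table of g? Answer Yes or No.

Yes

Test each input against both g and the formula:
  X=0, Y=0, Z=0, W=0, V=0: formula gives 0, g = 0 ✓
  X=0, Y=0, Z=0, W=0, V=1: formula gives 0, g = 0 ✓
  X=0, Y=0, Z=0, W=1, V=0: formula gives 1, g = 1 ✓
  X=0, Y=0, Z=0, W=1, V=1: formula gives 0, g = 0 ✓
  …and likewise for the remaining 28 rows.
No disagreement on any input; they are logically equivalent.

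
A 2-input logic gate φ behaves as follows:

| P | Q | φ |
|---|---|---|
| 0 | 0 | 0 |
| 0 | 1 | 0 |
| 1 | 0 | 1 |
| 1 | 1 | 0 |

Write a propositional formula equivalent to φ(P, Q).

1 only at (1,0): P AND NOT Q.

φ(P, Q) = P ∧ ¬Q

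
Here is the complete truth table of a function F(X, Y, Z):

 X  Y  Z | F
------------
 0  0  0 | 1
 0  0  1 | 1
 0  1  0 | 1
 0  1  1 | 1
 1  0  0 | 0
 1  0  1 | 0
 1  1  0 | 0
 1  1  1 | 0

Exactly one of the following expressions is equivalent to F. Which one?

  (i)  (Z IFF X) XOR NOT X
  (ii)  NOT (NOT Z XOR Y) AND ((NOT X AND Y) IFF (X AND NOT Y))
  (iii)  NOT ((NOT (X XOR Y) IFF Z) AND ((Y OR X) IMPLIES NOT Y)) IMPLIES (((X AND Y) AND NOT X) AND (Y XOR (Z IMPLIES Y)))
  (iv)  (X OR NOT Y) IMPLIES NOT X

(i) disagrees with F on (0,0,0) (formula → 0, table → 1); rule it out.
(ii) disagrees with F on (0,0,0) (formula → 0, table → 1); rule it out.
(iii) disagrees with F on (0,0,0) (formula → 0, table → 1); rule it out.
(iv) is the remaining candidate, and it agrees with F on all 8 inputs.

iv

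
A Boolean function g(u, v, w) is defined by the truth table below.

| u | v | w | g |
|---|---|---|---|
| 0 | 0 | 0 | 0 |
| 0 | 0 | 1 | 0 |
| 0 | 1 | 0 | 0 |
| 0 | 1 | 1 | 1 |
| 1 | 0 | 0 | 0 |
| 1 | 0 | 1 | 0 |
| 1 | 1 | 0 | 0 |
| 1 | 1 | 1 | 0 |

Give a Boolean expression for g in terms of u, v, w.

g(u, v, w) = (u' · v) · w

g is 1 on exactly one input, (0,1,1), whose minterm is ¬u·v·w. So g is just that conjunction.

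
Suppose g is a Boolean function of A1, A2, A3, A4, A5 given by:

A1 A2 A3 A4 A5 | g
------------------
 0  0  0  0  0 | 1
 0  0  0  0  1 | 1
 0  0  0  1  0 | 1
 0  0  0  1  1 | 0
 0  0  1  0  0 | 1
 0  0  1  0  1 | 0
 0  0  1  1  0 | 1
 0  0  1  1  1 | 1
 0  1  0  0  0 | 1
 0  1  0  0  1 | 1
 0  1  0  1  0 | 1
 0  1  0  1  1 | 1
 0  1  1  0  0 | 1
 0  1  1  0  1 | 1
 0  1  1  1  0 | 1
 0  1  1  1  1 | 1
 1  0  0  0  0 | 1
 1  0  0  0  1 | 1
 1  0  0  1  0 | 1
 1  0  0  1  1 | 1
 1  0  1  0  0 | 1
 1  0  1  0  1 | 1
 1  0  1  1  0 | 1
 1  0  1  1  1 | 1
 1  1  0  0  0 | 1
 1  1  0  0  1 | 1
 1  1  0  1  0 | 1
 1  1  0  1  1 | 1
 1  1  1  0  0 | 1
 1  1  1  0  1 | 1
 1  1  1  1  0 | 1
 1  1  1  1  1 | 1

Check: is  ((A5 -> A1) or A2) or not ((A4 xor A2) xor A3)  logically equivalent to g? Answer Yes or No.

Check the formula against g row by row:
  A1=0, A2=0, A3=0, A4=0, A5=0: formula gives 1, g = 1 ✓
  A1=0, A2=0, A3=0, A4=0, A5=1: formula gives 1, g = 1 ✓
  A1=0, A2=0, A3=0, A4=1, A5=0: formula gives 1, g = 1 ✓
  A1=0, A2=0, A3=0, A4=1, A5=1: formula gives 0, g = 0 ✓
  …and likewise for the remaining 28 rows.
Every row agrees, so the formula is equivalent.

Yes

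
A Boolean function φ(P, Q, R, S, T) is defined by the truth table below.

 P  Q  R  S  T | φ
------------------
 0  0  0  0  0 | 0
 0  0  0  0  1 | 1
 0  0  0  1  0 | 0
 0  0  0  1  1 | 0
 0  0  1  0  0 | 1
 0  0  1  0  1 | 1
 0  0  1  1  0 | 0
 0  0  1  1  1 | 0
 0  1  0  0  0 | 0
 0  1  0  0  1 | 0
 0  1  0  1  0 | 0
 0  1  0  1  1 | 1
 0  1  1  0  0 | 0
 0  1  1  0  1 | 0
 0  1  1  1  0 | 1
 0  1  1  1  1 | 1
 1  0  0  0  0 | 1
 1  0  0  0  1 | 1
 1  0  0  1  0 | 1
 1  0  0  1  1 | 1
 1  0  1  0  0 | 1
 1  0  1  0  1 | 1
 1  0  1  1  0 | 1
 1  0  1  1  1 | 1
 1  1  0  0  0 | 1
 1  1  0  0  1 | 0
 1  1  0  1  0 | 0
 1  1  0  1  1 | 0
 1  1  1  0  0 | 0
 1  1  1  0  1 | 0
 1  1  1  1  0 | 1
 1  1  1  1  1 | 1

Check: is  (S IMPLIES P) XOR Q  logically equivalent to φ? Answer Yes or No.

No

Test each input against both φ and the formula:
  P=0, Q=0, R=0, S=0, T=0: formula gives 1, but φ = 0 ✗
Since they disagree at (0,0,0,0,0), the expression is not a correct formula for φ.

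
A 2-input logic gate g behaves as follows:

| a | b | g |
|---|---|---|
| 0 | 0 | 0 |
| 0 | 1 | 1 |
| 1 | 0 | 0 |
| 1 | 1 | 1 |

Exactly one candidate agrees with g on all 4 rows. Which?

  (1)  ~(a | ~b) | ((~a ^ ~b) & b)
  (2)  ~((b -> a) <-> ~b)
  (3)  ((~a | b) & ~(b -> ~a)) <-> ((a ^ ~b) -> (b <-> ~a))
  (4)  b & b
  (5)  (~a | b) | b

(1) disagrees with g on (1,1) (formula → 0, table → 1); rule it out.
(2) disagrees with g on (0,1) (formula → 0, table → 1); rule it out.
(3) disagrees with g on (0,0) (formula → 1, table → 0); rule it out.
(5) disagrees with g on (0,0) (formula → 1, table → 0); rule it out.
Only (4) survives; checking it on all 4 rows confirms it matches g.

4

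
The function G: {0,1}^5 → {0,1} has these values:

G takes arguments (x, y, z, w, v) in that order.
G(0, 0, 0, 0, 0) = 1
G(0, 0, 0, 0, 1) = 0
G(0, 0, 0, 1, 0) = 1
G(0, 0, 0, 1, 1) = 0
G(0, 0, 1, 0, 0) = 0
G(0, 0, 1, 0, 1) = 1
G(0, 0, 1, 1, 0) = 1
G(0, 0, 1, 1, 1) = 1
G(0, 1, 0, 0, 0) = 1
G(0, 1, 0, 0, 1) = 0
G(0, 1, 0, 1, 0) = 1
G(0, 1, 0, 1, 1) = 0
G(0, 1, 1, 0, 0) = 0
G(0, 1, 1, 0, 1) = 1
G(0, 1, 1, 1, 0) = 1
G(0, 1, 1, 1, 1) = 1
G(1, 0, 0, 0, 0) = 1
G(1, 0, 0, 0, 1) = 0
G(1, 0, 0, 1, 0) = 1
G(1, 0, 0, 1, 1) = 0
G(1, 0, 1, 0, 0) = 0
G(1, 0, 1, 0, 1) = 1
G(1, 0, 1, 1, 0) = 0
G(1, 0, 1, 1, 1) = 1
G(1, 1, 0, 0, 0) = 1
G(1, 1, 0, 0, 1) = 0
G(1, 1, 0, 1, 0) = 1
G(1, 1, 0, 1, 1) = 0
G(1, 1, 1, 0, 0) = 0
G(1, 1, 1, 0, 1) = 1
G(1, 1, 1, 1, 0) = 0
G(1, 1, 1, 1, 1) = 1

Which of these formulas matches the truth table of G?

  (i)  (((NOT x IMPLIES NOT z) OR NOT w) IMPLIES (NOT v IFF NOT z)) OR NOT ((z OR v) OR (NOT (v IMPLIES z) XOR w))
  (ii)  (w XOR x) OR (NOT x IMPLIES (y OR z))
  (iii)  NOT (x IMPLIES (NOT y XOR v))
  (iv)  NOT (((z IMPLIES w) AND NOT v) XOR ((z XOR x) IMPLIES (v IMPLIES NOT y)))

i

(ii): at (0,0,0,0,0) it gives 0, but G = 1 — eliminated.
(iii): at (0,0,0,0,0) it gives 0, but G = 1 — eliminated.
(iv): at (0,0,1,0,1) it gives 0, but G = 1 — eliminated.
That leaves (i). Evaluating it on every row reproduces the table of G exactly.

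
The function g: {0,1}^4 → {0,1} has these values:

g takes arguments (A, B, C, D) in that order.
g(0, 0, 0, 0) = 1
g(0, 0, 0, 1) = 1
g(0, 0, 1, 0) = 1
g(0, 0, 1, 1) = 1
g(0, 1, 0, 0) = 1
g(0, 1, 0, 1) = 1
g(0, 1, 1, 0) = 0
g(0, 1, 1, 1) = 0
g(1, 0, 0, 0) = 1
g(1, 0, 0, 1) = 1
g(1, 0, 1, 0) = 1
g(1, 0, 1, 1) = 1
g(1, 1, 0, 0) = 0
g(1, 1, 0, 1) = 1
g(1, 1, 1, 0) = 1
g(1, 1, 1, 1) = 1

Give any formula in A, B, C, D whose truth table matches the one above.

g is 0 on only 3 rows — (0,1,1,0), (0,1,1,1), (1,1,0,0). Writing each as a minterm (¬A·B·C·¬D, ¬A·B·C·D, A·B·¬C·¬D) and OR-ing them characterizes exactly where g=0, so g is the negation of that disjunction.

g(A, B, C, D) = (((((A' · B) · C) · D') + (((A' · B) · C) · D)) + (((A · B) · C') · D'))'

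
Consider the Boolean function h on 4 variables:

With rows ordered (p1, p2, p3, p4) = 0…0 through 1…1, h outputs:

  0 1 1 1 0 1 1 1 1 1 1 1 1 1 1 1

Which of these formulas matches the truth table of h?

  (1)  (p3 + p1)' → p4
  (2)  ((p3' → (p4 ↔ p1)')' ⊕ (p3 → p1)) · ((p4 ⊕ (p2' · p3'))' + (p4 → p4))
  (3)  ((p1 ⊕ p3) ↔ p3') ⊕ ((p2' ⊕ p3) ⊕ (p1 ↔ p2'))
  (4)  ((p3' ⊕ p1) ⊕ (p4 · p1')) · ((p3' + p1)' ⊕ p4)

1

(2) disagrees with h on (0,0,1,0) (formula → 0, table → 1); rule it out.
(3) disagrees with h on (0,0,0,0) (formula → 1, table → 0); rule it out.
(4) disagrees with h on (0,0,0,1) (formula → 0, table → 1); rule it out.
That leaves (1). Evaluating it on every row reproduces the table of h exactly.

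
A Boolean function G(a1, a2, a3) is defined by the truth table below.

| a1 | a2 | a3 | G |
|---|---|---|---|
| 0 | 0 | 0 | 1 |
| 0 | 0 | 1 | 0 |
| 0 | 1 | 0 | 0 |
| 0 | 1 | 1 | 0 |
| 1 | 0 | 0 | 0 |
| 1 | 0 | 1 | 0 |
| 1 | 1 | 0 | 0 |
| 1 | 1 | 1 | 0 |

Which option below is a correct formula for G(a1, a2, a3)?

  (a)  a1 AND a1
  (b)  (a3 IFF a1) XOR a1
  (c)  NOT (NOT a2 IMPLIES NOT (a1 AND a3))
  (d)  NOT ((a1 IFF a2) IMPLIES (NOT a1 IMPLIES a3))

(a) fails at (0,0,0): the formula yields 0, G is 1.
(b) fails at (0,1,0): the formula yields 1, G is 0.
(c) fails at (0,0,0): the formula yields 0, G is 1.
That leaves (d). Evaluating it on every row reproduces the table of G exactly.

d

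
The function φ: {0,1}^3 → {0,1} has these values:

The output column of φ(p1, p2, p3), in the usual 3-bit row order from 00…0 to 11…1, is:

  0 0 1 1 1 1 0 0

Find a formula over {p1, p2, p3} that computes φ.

φ(p1, p2, p3) = ((((NOT p1 AND p2) AND NOT p3) OR ((NOT p1 AND p2) AND p3)) OR ((p1 AND NOT p2) AND NOT p3)) OR ((p1 AND NOT p2) AND p3)

The 1-rows are (0,1,0), (0,1,1), (1,0,0), (1,0,1). Each contributes one minterm — ¬p1·p2·¬p3; ¬p1·p2·p3; p1·¬p2·¬p3; p1·¬p2·p3 — and their disjunction is a sum-of-products form of φ.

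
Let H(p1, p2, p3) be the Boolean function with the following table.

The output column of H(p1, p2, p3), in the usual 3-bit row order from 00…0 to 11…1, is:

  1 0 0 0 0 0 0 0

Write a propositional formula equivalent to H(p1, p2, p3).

H(p1, p2, p3) = NOT ((p1 OR p2) OR p3)

The output is 1 only when every input is 0 — NOR of all inputs.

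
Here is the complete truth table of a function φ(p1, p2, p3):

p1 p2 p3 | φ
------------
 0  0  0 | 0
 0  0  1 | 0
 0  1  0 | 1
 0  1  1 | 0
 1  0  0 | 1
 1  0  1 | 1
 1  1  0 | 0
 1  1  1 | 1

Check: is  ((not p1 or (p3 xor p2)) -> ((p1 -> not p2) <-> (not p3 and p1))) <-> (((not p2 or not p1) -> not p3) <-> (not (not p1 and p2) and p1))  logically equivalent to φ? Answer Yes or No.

Evaluate ((not p1 or (p3 xor p2)) -> ((p1 -> not p2) <-> (not p3 and p1))) <-> (((not p2 or not p1) -> not p3) <-> (not (not p1 and p2) and p1)) on each row and compare to φ:
  p1=0, p2=0, p3=0: formula gives 1, but φ = 0 ✗
Since they disagree at (0,0,0), the expression is not a correct formula for φ.

No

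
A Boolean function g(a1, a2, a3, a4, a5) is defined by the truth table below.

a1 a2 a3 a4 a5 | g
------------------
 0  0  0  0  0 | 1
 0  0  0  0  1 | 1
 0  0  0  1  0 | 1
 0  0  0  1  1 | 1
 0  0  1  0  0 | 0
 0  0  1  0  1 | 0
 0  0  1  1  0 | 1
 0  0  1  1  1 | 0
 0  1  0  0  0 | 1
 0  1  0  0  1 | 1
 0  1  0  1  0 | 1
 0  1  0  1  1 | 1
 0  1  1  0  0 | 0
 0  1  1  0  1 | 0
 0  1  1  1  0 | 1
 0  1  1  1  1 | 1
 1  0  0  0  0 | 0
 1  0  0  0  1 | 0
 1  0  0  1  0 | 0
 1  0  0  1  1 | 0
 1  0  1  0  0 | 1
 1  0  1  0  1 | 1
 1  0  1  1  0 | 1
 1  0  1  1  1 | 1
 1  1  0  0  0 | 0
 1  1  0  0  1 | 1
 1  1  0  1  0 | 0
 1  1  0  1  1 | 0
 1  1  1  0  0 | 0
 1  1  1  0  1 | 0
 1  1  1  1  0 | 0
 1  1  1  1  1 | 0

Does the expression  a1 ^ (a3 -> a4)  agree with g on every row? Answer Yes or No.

No

Check the formula against g row by row:
  a1=0, a2=0, a3=0, a4=0, a5=0: formula gives 1, g = 1 ✓
  a1=0, a2=0, a3=0, a4=0, a5=1: formula gives 1, g = 1 ✓
  a1=0, a2=0, a3=0, a4=1, a5=0: formula gives 1, g = 1 ✓
  a1=0, a2=0, a3=0, a4=1, a5=1: formula gives 1, g = 1 ✓
  …
  a1=0, a2=0, a3=1, a4=1, a5=1: formula gives 1, but g = 0 ✗
Row (0,0,1,1,1) is a counterexample, so the formula is not equivalent to g.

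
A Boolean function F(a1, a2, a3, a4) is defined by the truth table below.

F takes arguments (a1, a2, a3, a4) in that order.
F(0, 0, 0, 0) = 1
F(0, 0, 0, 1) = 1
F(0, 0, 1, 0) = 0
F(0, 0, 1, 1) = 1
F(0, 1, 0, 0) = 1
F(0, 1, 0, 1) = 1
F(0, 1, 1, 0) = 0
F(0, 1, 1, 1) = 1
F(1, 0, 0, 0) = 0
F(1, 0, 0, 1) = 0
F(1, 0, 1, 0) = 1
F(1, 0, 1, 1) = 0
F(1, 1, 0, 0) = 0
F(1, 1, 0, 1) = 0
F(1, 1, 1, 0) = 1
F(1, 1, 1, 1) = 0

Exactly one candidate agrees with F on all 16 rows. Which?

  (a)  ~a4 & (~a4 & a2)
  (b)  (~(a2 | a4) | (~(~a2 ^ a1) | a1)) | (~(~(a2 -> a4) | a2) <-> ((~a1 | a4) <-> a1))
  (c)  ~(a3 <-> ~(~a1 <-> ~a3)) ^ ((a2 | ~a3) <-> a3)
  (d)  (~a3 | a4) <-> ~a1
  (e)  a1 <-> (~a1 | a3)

d

(a): at (0,0,0,0) it gives 0, but F = 1 — eliminated.
(b): at (0,0,0,1) it gives 0, but F = 1 — eliminated.
(c): at (0,0,0,0) it gives 0, but F = 1 — eliminated.
(e): at (0,0,0,0) it gives 0, but F = 1 — eliminated.
Only (d) survives; checking it on all 16 rows confirms it matches F.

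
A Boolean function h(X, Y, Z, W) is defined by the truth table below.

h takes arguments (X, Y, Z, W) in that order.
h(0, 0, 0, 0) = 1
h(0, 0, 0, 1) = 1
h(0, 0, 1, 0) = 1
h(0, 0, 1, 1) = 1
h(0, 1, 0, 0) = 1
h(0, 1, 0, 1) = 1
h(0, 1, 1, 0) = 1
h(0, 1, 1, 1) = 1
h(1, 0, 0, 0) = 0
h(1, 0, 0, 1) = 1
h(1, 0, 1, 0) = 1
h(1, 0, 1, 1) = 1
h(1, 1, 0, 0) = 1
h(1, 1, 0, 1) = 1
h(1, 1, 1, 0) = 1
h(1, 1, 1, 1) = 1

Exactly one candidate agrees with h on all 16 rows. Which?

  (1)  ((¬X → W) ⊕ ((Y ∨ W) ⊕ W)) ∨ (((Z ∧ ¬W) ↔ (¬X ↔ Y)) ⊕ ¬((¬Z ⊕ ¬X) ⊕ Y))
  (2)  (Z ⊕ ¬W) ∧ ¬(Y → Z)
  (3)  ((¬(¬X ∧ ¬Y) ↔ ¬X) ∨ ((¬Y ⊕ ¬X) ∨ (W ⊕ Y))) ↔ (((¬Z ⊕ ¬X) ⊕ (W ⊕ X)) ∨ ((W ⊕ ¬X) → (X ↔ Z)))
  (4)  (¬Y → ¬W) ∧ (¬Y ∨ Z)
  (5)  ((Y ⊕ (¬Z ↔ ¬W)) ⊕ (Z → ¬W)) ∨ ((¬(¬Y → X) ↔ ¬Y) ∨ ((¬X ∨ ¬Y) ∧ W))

5

(1) fails at (0,0,0,0): the formula yields 0, h is 1.
(2) fails at (0,0,0,0): the formula yields 0, h is 1.
(3) fails at (0,0,0,0): the formula yields 0, h is 1.
(4) fails at (0,0,0,1): the formula yields 0, h is 1.
(5) is the remaining candidate, and it agrees with h on all 16 inputs.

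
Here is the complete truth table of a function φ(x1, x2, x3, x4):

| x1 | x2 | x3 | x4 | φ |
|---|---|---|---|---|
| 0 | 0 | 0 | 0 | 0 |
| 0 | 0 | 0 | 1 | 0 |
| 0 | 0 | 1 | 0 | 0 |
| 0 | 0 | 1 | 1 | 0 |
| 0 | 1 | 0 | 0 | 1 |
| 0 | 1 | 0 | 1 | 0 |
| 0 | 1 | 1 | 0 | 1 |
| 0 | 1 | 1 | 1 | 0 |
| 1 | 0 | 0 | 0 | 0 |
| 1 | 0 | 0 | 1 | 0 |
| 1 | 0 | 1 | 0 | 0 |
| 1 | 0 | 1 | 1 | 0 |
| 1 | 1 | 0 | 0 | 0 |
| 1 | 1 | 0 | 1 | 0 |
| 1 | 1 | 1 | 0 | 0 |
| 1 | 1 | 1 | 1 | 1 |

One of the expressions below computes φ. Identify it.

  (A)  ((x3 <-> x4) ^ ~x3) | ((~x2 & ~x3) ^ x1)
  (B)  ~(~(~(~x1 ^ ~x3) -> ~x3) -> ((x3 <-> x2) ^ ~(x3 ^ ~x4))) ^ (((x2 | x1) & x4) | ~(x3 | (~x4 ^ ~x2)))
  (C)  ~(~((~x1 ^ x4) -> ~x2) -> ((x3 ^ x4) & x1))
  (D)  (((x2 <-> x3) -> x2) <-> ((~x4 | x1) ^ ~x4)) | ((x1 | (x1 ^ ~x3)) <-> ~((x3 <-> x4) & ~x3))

C

(A) fails at (0,0,0,0): the formula yields 1, φ is 0.
(B) fails at (0,0,0,0): the formula yields 1, φ is 0.
(D) fails at (0,0,0,0): the formula yields 1, φ is 0.
That leaves (C). Evaluating it on every row reproduces the table of φ exactly.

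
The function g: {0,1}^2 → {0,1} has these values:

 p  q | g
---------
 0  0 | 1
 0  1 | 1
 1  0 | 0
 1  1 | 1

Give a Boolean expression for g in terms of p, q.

This is p → q (false only at 1,0).

g(p, q) = p -> q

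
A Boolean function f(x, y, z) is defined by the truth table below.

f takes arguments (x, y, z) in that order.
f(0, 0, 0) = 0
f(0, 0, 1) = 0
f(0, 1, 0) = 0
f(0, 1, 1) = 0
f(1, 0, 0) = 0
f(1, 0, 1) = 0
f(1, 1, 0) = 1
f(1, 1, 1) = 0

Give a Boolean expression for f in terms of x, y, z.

f(x, y, z) = (x ∧ y) ∧ ¬z

f is 1 on exactly one input, (1,1,0), whose minterm is x·y·¬z. So f is just that conjunction.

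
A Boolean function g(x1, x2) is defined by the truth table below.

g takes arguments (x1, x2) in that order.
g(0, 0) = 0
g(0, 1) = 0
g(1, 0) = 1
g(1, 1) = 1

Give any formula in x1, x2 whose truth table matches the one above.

g(x1, x2) = x1

The output simply equals x1.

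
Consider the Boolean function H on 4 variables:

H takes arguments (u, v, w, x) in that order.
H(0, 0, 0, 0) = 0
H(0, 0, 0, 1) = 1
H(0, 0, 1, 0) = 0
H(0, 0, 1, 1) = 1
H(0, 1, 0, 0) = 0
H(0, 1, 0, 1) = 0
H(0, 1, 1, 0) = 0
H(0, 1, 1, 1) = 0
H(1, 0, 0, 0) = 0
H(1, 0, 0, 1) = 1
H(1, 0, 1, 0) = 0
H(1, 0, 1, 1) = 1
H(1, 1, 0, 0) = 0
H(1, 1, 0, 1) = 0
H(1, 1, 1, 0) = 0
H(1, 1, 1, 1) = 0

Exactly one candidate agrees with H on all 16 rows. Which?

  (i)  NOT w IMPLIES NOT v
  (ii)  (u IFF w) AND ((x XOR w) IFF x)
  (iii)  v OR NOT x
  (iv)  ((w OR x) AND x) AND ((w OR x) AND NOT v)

iv

(i) disagrees with H on (0,0,0,0) (formula → 1, table → 0); rule it out.
(ii) disagrees with H on (0,0,0,0) (formula → 1, table → 0); rule it out.
(iii) disagrees with H on (0,0,0,0) (formula → 1, table → 0); rule it out.
(iv) is the remaining candidate, and it agrees with H on all 16 inputs.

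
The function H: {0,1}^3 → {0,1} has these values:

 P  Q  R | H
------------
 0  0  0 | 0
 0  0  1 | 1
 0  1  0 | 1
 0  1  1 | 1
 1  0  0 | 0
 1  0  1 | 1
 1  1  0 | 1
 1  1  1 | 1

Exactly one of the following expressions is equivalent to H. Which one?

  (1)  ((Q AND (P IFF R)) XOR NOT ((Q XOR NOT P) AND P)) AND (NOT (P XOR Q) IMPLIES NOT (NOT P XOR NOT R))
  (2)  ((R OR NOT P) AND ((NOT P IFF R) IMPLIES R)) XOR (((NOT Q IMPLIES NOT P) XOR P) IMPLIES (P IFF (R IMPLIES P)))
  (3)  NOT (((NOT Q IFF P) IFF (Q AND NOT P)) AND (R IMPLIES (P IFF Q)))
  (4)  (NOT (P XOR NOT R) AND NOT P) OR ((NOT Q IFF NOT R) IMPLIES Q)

(1) disagrees with H on (0,0,0) (formula → 1, table → 0); rule it out.
(2) disagrees with H on (0,0,0) (formula → 1, table → 0); rule it out.
(3) disagrees with H on (0,0,1) (formula → 0, table → 1); rule it out.
(4) is the remaining candidate, and it agrees with H on all 8 inputs.

4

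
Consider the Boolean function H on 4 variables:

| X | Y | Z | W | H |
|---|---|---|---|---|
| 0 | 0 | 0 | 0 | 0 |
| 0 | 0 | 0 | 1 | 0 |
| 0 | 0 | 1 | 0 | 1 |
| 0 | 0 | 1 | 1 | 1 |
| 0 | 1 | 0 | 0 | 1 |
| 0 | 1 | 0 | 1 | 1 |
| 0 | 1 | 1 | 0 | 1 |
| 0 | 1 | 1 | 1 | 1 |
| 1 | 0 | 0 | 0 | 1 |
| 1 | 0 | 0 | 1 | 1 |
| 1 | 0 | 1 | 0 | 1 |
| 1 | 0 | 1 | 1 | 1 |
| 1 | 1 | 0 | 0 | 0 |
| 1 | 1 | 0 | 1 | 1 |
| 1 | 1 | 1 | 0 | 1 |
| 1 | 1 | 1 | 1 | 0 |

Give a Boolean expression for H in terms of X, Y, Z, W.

There are just 4 zero rows: (0,0,0,0), (0,0,0,1), (1,1,0,0), (1,1,1,1). Their minterms are ¬X·¬Y·¬Z·¬W, ¬X·¬Y·¬Z·W, X·Y·¬Z·¬W, X·Y·Z·W; the OR of those covers precisely the 0-outputs, and negating it yields H.

H(X, Y, Z, W) = not ((((((not X and not Y) and not Z) and not W) or (((not X and not Y) and not Z) and W)) or (((X and Y) and not Z) and not W)) or (((X and Y) and Z) and W))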